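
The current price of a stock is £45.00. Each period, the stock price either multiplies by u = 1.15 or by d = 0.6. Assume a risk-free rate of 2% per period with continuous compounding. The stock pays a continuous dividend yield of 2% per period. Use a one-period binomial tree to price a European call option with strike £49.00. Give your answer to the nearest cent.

Per-period risk-free factor R = e^0.02 = 1.0202; dividend-adjusted growth = e^(0.02−0.02) = 1.0000.
Risk-neutral probability p = (1.0000 − 0.6)/(1.15 − 0.6) = 0.4000/0.5500 = 0.7273
Terminal stock prices: S_u = 51.75, S_d = 27
Terminal payoffs (S − K): max(2.75, 0) = 2.75, max(-22, 0) = 0
Node 0 (S = 45): V_0 = e^(−0.02)·[0.7273·2.7500 + 0.2727·0.0000] = 1.9604

£1.96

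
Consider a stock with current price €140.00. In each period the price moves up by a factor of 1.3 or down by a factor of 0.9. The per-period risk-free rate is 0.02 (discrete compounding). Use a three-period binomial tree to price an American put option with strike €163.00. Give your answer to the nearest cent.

Risk-neutral probability p = (1 + 0.02 − 0.9)/(1.3 − 0.9) = 0.1200/0.4000 = 0.3000
Terminal stock prices: S_uuu = 307.6, S_uud = 212.9, S_udd = 147.4, S_ddd = 102.1
Terminal payoffs (K − S): max(-144.6, 0) = 0, max(-49.94, 0) = 0, max(15.58, 0) = 15.58, max(60.94, 0) = 60.94
Node uu (S = 236.6): continuation = 1/1.02·[0.3000·0.0000 + 0.7000·0.0000] = 0.0000; exercise value = 0.0000 ≤ continuation, so V_uu = 0.0000
Node ud (S = 163.8): continuation = 1/1.02·[0.3000·0.0000 + 0.7000·15.5800] = 10.6922; exercise value = 0.0000 ≤ continuation, so V_ud = 10.6922
Node dd (S = 113.4): continuation = 1/1.02·[0.3000·15.5800 + 0.7000·60.9400] = 46.4039; exercise value = 49.6000 > continuation, so V_dd = 49.6000 (exercise)
Node u (S = 182): continuation = 1/1.02·[0.3000·0.0000 + 0.7000·10.6922] = 7.3378; exercise value = 0.0000 ≤ continuation, so V_u = 7.3378
Node d (S = 126): continuation = 1/1.02·[0.3000·10.6922 + 0.7000·49.6000] = 37.1840; exercise value = 37.0000 ≤ continuation, so V_d = 37.1840
Node 0 (S = 140): continuation = 1/1.02·[0.3000·7.3378 + 0.7000·37.1840] = 27.6766; exercise value = 23.0000 ≤ continuation, so V_0 = 27.6766

€27.68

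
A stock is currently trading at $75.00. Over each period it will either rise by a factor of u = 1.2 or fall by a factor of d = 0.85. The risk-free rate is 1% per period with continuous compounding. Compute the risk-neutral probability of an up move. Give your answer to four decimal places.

Risk-neutral probability p = (e^0.01 − 0.85)/(1.2 − 0.85) = 0.1601/0.3500 = 0.4573

p = 0.4573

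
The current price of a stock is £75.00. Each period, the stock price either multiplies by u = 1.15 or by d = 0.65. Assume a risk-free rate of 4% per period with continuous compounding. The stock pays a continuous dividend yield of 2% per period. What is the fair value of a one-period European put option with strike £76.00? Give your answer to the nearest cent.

£6.80

Per-period risk-free factor R = e^0.04 = 1.0408; dividend-adjusted growth = e^(0.04−0.02) = 1.0202.
Risk-neutral probability p = (1.0202 − 0.65)/(1.15 − 0.65) = 0.3702/0.5000 = 0.7404
Terminal stock prices: S_u = 86.25, S_d = 48.75
Terminal payoffs (K − S): max(-10.25, 0) = 0, max(27.25, 0) = 27.25
Node 0 (S = 75): V_0 = e^(−0.04)·[0.7404·0.0000 + 0.2596·27.2500] = 6.7967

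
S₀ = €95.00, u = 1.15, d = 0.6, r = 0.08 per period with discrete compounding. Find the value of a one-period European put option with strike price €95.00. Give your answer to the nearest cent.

€4.48

Risk-neutral probability p = (1 + 0.08 − 0.6)/(1.15 − 0.6) = 0.4800/0.5500 = 0.8727
Terminal stock prices: S_u = 109.2, S_d = 57
Terminal payoffs (K − S): max(-14.25, 0) = 0, max(38, 0) = 38
Node 0 (S = 95): V_0 = 1/1.08·[0.8727·0.0000 + 0.1273·38.0000] = 4.4781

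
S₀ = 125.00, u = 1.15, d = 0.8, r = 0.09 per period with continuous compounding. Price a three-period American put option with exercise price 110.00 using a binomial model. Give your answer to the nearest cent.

1.75

Risk-neutral probability p = (e^0.09 − 0.8)/(1.15 − 0.8) = 0.2942/0.3500 = 0.8405
Terminal stock prices: S_uuu = 190.1, S_uud = 132.2, S_udd = 92, S_ddd = 64
Terminal payoffs (K − S): max(-80.11, 0) = 0, max(-22.25, 0) = 0, max(18, 0) = 18, max(46, 0) = 46
Node uu (S = 165.3): continuation = e^(−0.09)·[0.8405·0.0000 + 0.1595·0.0000] = 0.0000; exercise value = 0.0000 ≤ continuation, so V_uu = 0.0000
Node ud (S = 115): continuation = e^(−0.09)·[0.8405·0.0000 + 0.1595·18.0000] = 2.6239; exercise value = 0.0000 ≤ continuation, so V_ud = 2.6239
Node dd (S = 80): continuation = e^(−0.09)·[0.8405·18.0000 + 0.1595·46.0000] = 20.5324; exercise value = 30.0000 > continuation, so V_dd = 30.0000 (exercise)
Node u (S = 143.8): continuation = e^(−0.09)·[0.8405·0.0000 + 0.1595·2.6239] = 0.3825; exercise value = 0.0000 ≤ continuation, so V_u = 0.3825
Node d (S = 100): continuation = e^(−0.09)·[0.8405·2.6239 + 0.1595·30.0000] = 6.3888; exercise value = 10.0000 > continuation, so V_d = 10.0000 (exercise)
Node 0 (S = 125): continuation = e^(−0.09)·[0.8405·0.3825 + 0.1595·10.0000] = 1.7516; exercise value = 0.0000 ≤ continuation, so V_0 = 1.7516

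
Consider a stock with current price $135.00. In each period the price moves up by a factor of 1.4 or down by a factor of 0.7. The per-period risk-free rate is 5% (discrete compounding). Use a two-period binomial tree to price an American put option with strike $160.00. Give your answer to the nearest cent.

Risk-neutral probability p = (1 + 0.05 − 0.7)/(1.4 − 0.7) = 0.3500/0.7000 = 0.5000
Terminal stock prices: S_uu = 264.6, S_ud = 132.3, S_dd = 66.15
Terminal payoffs (K − S): max(-104.6, 0) = 0, max(27.7, 0) = 27.7, max(93.85, 0) = 93.85
Node u (S = 189): continuation = 1/1.05·[0.5000·0.0000 + 0.5000·27.7000] = 13.1905; exercise value = 0.0000 ≤ continuation, so V_u = 13.1905
Node d (S = 94.5): continuation = 1/1.05·[0.5000·27.7000 + 0.5000·93.8500] = 57.8810; exercise value = 65.5000 > continuation, so V_d = 65.5000 (exercise)
Node 0 (S = 135): continuation = 1/1.05·[0.5000·13.1905 + 0.5000·65.5000] = 37.4717; exercise value = 25.0000 ≤ continuation, so V_0 = 37.4717

$37.47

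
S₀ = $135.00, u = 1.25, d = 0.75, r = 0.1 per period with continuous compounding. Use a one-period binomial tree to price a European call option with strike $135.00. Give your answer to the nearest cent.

$21.69

Risk-neutral probability p = (e^0.1 − 0.75)/(1.25 − 0.75) = 0.3552/0.5000 = 0.7103
Terminal stock prices: S_u = 168.8, S_d = 101.2
Terminal payoffs (S − K): max(33.75, 0) = 33.75, max(-33.75, 0) = 0
Node 0 (S = 135): V_0 = e^(−0.1)·[0.7103·33.7500 + 0.2897·0.0000] = 21.6926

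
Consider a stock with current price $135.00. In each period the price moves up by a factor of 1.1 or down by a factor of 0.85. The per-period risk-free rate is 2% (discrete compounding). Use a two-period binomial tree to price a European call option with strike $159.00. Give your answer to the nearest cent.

$1.93

Risk-neutral probability p = (1 + 0.02 − 0.85)/(1.1 − 0.85) = 0.1700/0.2500 = 0.6800
Terminal stock prices: S_uu = 163.4, S_ud = 126.2, S_dd = 97.54
Terminal payoffs (S − K): max(4.35, 0) = 4.35, max(-32.78, 0) = 0, max(-61.46, 0) = 0
Node u (S = 148.5): V_u = 1/1.02·[0.6800·4.3500 + 0.3200·0.0000] = 2.9000
Node d (S = 114.8): V_d = 1/1.02·[0.6800·0.0000 + 0.3200·0.0000] = 0.0000
Node 0 (S = 135): V_0 = 1/1.02·[0.6800·2.9000 + 0.3200·0.0000] = 1.9333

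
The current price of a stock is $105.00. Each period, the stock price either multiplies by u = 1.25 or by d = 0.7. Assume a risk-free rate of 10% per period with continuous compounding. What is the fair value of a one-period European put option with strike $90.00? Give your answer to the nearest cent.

$3.93

Risk-neutral probability p = (e^0.1 − 0.7)/(1.25 − 0.7) = 0.4052/0.5500 = 0.7367
Terminal stock prices: S_u = 131.2, S_d = 73.5
Terminal payoffs (K − S): max(-41.25, 0) = 0, max(16.5, 0) = 16.5
Node 0 (S = 105): V_0 = e^(−0.1)·[0.7367·0.0000 + 0.2633·16.5000] = 3.9314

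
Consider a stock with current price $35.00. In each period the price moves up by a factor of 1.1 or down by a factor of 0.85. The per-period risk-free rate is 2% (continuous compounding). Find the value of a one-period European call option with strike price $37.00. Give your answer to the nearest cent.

$1.00

Risk-neutral probability p = (e^0.02 − 0.85)/(1.1 − 0.85) = 0.1702/0.2500 = 0.6808
Terminal stock prices: S_u = 38.5, S_d = 29.75
Terminal payoffs (S − K): max(1.5, 0) = 1.5, max(-7.25, 0) = 0
Node 0 (S = 35): V_0 = e^(−0.02)·[0.6808·1.5000 + 0.3192·0.0000] = 1.0010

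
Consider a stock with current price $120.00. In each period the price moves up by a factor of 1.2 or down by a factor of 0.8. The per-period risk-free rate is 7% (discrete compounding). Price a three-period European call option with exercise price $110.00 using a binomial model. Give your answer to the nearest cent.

Risk-neutral probability p = (1 + 0.07 − 0.8)/(1.2 − 0.8) = 0.2700/0.4000 = 0.6750
Terminal stock prices: S_uuu = 207.4, S_uud = 138.2, S_udd = 92.16, S_ddd = 61.44
Terminal payoffs (S − K): max(97.36, 0) = 97.36, max(28.24, 0) = 28.24, max(-17.84, 0) = 0, max(-48.56, 0) = 0
Node uu (S = 172.8): V_uu = 1/1.07·[0.6750·97.3600 + 0.3250·28.2400] = 69.9963
Node ud (S = 115.2): V_ud = 1/1.07·[0.6750·28.2400 + 0.3250·0.0000] = 17.8150
Node dd (S = 76.8): V_dd = 1/1.07·[0.6750·0.0000 + 0.3250·0.0000] = 0.0000
Node u (S = 144): V_u = 1/1.07·[0.6750·69.9963 + 0.3250·17.8150] = 49.5676
Node d (S = 96): V_d = 1/1.07·[0.6750·17.8150 + 0.3250·0.0000] = 11.2384
Node 0 (S = 120): V_0 = 1/1.07·[0.6750·49.5676 + 0.3250·11.2384] = 34.6828

$34.68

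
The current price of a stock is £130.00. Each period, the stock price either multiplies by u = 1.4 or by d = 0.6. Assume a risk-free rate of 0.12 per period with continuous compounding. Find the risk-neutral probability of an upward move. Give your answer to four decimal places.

p = 0.6594

Risk-neutral probability p = (e^0.12 − 0.6)/(1.4 − 0.6) = 0.5275/0.8000 = 0.6594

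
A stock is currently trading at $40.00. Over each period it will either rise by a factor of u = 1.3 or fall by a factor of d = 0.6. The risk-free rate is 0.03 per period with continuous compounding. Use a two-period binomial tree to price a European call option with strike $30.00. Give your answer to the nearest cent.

$13.93

Risk-neutral probability p = (e^0.03 − 0.6)/(1.3 − 0.6) = 0.4305/0.7000 = 0.6149
Terminal stock prices: S_uu = 67.6, S_ud = 31.2, S_dd = 14.4
Terminal payoffs (S − K): max(37.6, 0) = 37.6, max(1.2, 0) = 1.2, max(-15.6, 0) = 0
Node u (S = 52): V_u = e^(−0.03)·[0.6149·37.6000 + 0.3851·1.2000] = 22.8866
Node d (S = 24): V_d = e^(−0.03)·[0.6149·1.2000 + 0.3851·0.0000] = 0.7161
Node 0 (S = 40): V_0 = e^(−0.03)·[0.6149·22.8866 + 0.3851·0.7161] = 13.9255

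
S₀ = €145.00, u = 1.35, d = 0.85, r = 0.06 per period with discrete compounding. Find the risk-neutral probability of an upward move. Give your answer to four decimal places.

Risk-neutral probability p = (1 + 0.06 − 0.85)/(1.35 − 0.85) = 0.2100/0.5000 = 0.4200

p = 0.4200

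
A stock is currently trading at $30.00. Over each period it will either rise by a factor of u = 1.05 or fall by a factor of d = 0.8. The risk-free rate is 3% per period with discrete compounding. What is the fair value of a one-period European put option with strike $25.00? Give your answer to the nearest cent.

Risk-neutral probability p = (1 + 0.03 − 0.8)/(1.05 − 0.8) = 0.2300/0.2500 = 0.9200
Terminal stock prices: S_u = 31.5, S_d = 24
Terminal payoffs (K − S): max(-6.5, 0) = 0, max(1, 0) = 1
Node 0 (S = 30): V_0 = 1/1.03·[0.9200·0.0000 + 0.0800·1.0000] = 0.0777

$0.08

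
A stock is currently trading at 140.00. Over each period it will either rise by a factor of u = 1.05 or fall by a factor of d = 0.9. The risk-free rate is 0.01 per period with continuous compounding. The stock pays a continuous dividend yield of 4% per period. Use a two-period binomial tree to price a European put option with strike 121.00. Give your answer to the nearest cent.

2.10

Per-period risk-free factor R = e^0.01 = 1.0101; dividend-adjusted growth = e^(0.01−0.04) = 0.9704.
Risk-neutral probability p = (0.9704 − 0.9)/(1.05 − 0.9) = 0.0704/0.1500 = 0.4696
Terminal stock prices: S_uu = 154.3, S_ud = 132.3, S_dd = 113.4
Terminal payoffs (K − S): max(-33.35, 0) = 0, max(-11.3, 0) = 0, max(7.6, 0) = 7.6
Node u (S = 147): V_u = e^(−0.01)·[0.4696·0.0000 + 0.5304·0.0000] = 0.0000
Node d (S = 126): V_d = e^(−0.01)·[0.4696·0.0000 + 0.5304·7.6000] = 3.9907
Node 0 (S = 140): V_0 = e^(−0.01)·[0.4696·0.0000 + 0.5304·3.9907] = 2.0954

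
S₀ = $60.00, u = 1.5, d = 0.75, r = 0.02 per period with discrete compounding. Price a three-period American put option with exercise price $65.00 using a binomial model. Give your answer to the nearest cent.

$16.30

Risk-neutral probability p = (1 + 0.02 − 0.75)/(1.5 − 0.75) = 0.2700/0.7500 = 0.3600
Terminal stock prices: S_uuu = 202.5, S_uud = 101.2, S_udd = 50.62, S_ddd = 25.31
Terminal payoffs (K − S): max(-137.5, 0) = 0, max(-36.25, 0) = 0, max(14.38, 0) = 14.38, max(39.69, 0) = 39.69
Node uu (S = 135): continuation = 1/1.02·[0.3600·0.0000 + 0.6400·0.0000] = 0.0000; exercise value = 0.0000 ≤ continuation, so V_uu = 0.0000
Node ud (S = 67.5): continuation = 1/1.02·[0.3600·0.0000 + 0.6400·14.3750] = 9.0196; exercise value = 0.0000 ≤ continuation, so V_ud = 9.0196
Node dd (S = 33.75): continuation = 1/1.02·[0.3600·14.3750 + 0.6400·39.6875] = 29.9755; exercise value = 31.2500 > continuation, so V_dd = 31.2500 (exercise)
Node u (S = 90): continuation = 1/1.02·[0.3600·0.0000 + 0.6400·9.0196] = 5.6594; exercise value = 0.0000 ≤ continuation, so V_u = 5.6594
Node d (S = 45): continuation = 1/1.02·[0.3600·9.0196 + 0.6400·31.2500] = 22.7912; exercise value = 20.0000 ≤ continuation, so V_d = 22.7912
Node 0 (S = 60): continuation = 1/1.02·[0.3600·5.6594 + 0.6400·22.7912] = 16.2978; exercise value = 5.0000 ≤ continuation, so V_0 = 16.2978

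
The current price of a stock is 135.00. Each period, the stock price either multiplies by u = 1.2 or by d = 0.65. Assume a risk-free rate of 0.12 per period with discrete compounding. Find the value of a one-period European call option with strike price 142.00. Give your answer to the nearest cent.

15.26

Risk-neutral probability p = (1 + 0.12 − 0.65)/(1.2 − 0.65) = 0.4700/0.5500 = 0.8545
Terminal stock prices: S_u = 162, S_d = 87.75
Terminal payoffs (S − K): max(20, 0) = 20, max(-54.25, 0) = 0
Node 0 (S = 135): V_0 = 1/1.12·[0.8545·20.0000 + 0.1455·0.0000] = 15.2597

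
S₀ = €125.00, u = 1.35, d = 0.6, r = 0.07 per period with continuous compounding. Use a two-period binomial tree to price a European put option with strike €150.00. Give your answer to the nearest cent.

€32.25

Risk-neutral probability p = (e^0.07 − 0.6)/(1.35 − 0.6) = 0.4725/0.7500 = 0.6300
Terminal stock prices: S_uu = 227.8, S_ud = 101.2, S_dd = 45
Terminal payoffs (K − S): max(-77.81, 0) = 0, max(48.75, 0) = 48.75, max(105, 0) = 105
Node u (S = 168.8): V_u = e^(−0.07)·[0.6300·0.0000 + 0.3700·48.7500] = 16.8176
Node d (S = 75): V_d = e^(−0.07)·[0.6300·48.7500 + 0.3700·105.0000] = 64.8591
Node 0 (S = 125): V_0 = e^(−0.07)·[0.6300·16.8176 + 0.3700·64.8591] = 32.2537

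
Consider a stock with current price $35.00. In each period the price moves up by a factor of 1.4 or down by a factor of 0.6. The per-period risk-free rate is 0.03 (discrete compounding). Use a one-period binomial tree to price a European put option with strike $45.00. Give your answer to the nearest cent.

$10.78

Risk-neutral probability p = (1 + 0.03 − 0.6)/(1.4 − 0.6) = 0.4300/0.8000 = 0.5375
Terminal stock prices: S_u = 49, S_d = 21
Terminal payoffs (K − S): max(-4, 0) = 0, max(24, 0) = 24
Node 0 (S = 35): V_0 = 1/1.03·[0.5375·0.0000 + 0.4625·24.0000] = 10.7767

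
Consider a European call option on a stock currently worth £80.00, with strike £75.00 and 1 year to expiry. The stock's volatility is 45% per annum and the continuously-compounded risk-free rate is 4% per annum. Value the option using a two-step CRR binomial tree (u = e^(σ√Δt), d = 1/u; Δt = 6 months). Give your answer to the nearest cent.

£17.35

CRR parameters: u = e^(σ√Δt) = e^(0.45·√0.5) = 1.3746, d = 1/u = 0.7275
Per-period rate: rΔt = 0.04·0.5 = 0.02, so R = e^0.02 = 1.0202
Risk-neutral probability p = (e^0.02 − 0.7275)/(1.3746 − 0.7275) = 0.2927/0.6472 = 0.4523
Terminal stock prices: S_uu = 151.2, S_ud = 80, S_dd = 42.34
Terminal payoffs (S − K): max(76.17, 0) = 76.17, max(5, 0) = 5, max(-32.66, 0) = 0
Node u (S = 110): V_u = e^(−0.02)·[0.4523·76.1727 + 0.5477·5.0000] = 36.4570
Node d (S = 58.2): V_d = e^(−0.02)·[0.4523·5.0000 + 0.5477·0.0000] = 2.2169
Node 0 (S = 80): V_0 = e^(−0.02)·[0.4523·36.4570 + 0.5477·2.2169] = 17.3541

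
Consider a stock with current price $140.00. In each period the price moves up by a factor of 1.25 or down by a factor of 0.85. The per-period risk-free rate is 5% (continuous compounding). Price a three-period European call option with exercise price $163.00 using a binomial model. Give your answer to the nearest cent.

Risk-neutral probability p = (e^0.05 − 0.85)/(1.25 − 0.85) = 0.2013/0.4000 = 0.5032
Terminal stock prices: S_uuu = 273.4, S_uud = 185.9, S_udd = 126.4, S_ddd = 85.98
Terminal payoffs (S − K): max(110.4, 0) = 110.4, max(22.94, 0) = 22.94, max(-36.56, 0) = 0, max(-77.02, 0) = 0
Node uu (S = 218.8): V_uu = e^(−0.05)·[0.5032·110.4375 + 0.4968·22.9375] = 63.6996
Node ud (S = 148.8): V_ud = e^(−0.05)·[0.5032·22.9375 + 0.4968·0.0000] = 10.9787
Node dd (S = 101.1): V_dd = e^(−0.05)·[0.5032·0.0000 + 0.4968·0.0000] = 0.0000
Node u (S = 175): V_u = e^(−0.05)·[0.5032·63.6996 + 0.4968·10.9787] = 35.6775
Node d (S = 119): V_d = e^(−0.05)·[0.5032·10.9787 + 0.4968·0.0000] = 5.2548
Node 0 (S = 140): V_0 = e^(−0.05)·[0.5032·35.6775 + 0.4968·5.2548] = 19.5600

$19.56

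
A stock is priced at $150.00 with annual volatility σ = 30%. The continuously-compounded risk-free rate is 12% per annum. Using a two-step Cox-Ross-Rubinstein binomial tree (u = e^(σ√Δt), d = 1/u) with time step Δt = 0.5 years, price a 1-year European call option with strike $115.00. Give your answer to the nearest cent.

$50.50

CRR parameters: u = e^(σ√Δt) = e^(0.3·√0.5) = 1.2363, d = 1/u = 0.8089
Per-period rate: rΔt = 0.12·0.5 = 0.06, so R = e^0.06 = 1.0618
Risk-neutral probability p = (e^0.06 − 0.8089)/(1.2363 − 0.8089) = 0.2530/0.4275 = 0.5918
Terminal stock prices: S_uu = 229.3, S_ud = 150, S_dd = 98.14
Terminal payoffs (S − K): max(114.3, 0) = 114.3, max(35, 0) = 35, max(-16.86, 0) = 0
Node u (S = 185.4): V_u = e^(−0.06)·[0.5918·114.2698 + 0.4082·35.0000] = 77.1437
Node d (S = 121.3): V_d = e^(−0.06)·[0.5918·35.0000 + 0.4082·0.0000] = 19.5077
Node 0 (S = 150): V_0 = e^(−0.06)·[0.5918·77.1437 + 0.4082·19.5077] = 50.4958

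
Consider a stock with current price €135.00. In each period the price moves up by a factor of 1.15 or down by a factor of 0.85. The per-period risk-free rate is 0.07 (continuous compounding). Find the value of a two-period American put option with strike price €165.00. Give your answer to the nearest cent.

€30.00

Risk-neutral probability p = (e^0.07 − 0.85)/(1.15 − 0.85) = 0.2225/0.3000 = 0.7417
Terminal stock prices: S_uu = 178.5, S_ud = 132, S_dd = 97.54
Terminal payoffs (K − S): max(-13.54, 0) = 0, max(33.04, 0) = 33.04, max(67.46, 0) = 67.46
Node u (S = 155.2): continuation = e^(−0.07)·[0.7417·0.0000 + 0.2583·33.0375] = 7.9568; exercise value = 9.7500 > continuation, so V_u = 9.7500 (exercise)
Node d (S = 114.8): continuation = e^(−0.07)·[0.7417·33.0375 + 0.2583·67.4625] = 39.0950; exercise value = 50.2500 > continuation, so V_d = 50.2500 (exercise)
Node 0 (S = 135): continuation = e^(−0.07)·[0.7417·9.7500 + 0.2583·50.2500] = 18.8450; exercise value = 30.0000 > continuation, so V_0 = 30.0000 (exercise)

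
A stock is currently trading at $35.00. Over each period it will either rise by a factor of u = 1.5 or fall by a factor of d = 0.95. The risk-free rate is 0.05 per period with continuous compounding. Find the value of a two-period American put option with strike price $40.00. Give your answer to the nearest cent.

$5.24

Risk-neutral probability p = (e^0.05 − 0.95)/(1.5 − 0.95) = 0.1013/0.5500 = 0.1841
Terminal stock prices: S_uu = 78.75, S_ud = 49.88, S_dd = 31.59
Terminal payoffs (K − S): max(-38.75, 0) = 0, max(-9.875, 0) = 0, max(8.413, 0) = 8.413
Node u (S = 52.5): continuation = e^(−0.05)·[0.1841·0.0000 + 0.8159·0.0000] = 0.0000; exercise value = 0.0000 ≤ continuation, so V_u = 0.0000
Node d (S = 33.25): continuation = e^(−0.05)·[0.1841·0.0000 + 0.8159·8.4125] = 6.5288; exercise value = 6.7500 > continuation, so V_d = 6.7500 (exercise)
Node 0 (S = 35): continuation = e^(−0.05)·[0.1841·0.0000 + 0.8159·6.7500] = 5.2385; exercise value = 5.0000 ≤ continuation, so V_0 = 5.2385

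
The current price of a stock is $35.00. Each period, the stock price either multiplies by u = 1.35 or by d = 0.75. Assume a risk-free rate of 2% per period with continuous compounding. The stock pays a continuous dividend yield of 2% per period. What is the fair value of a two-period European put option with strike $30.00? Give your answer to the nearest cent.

$3.37

Per-period risk-free factor R = e^0.02 = 1.0202; dividend-adjusted growth = e^(0.02−0.02) = 1.0000.
Risk-neutral probability p = (1.0000 − 0.75)/(1.35 − 0.75) = 0.2500/0.6000 = 0.4167
Terminal stock prices: S_uu = 63.79, S_ud = 35.44, S_dd = 19.69
Terminal payoffs (K − S): max(-33.79, 0) = 0, max(-5.438, 0) = 0, max(10.31, 0) = 10.31
Node u (S = 47.25): V_u = e^(−0.02)·[0.4167·0.0000 + 0.5833·0.0000] = 0.0000
Node d (S = 26.25): V_d = e^(−0.02)·[0.4167·0.0000 + 0.5833·10.3125] = 5.8965
Node 0 (S = 35): V_0 = e^(−0.02)·[0.4167·0.0000 + 0.5833·5.8965] = 3.3715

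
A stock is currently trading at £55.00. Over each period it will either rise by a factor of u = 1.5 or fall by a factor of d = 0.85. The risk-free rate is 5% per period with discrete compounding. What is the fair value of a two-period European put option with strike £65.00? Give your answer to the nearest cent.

£10.98

Risk-neutral probability p = (1 + 0.05 − 0.85)/(1.5 − 0.85) = 0.2000/0.6500 = 0.3077
Terminal stock prices: S_uu = 123.8, S_ud = 70.12, S_dd = 39.74
Terminal payoffs (K − S): max(-58.75, 0) = 0, max(-5.125, 0) = 0, max(25.26, 0) = 25.26
Node u (S = 82.5): V_u = 1/1.05·[0.3077·0.0000 + 0.6923·0.0000] = 0.0000
Node d (S = 46.75): V_d = 1/1.05·[0.3077·0.0000 + 0.6923·25.2625] = 16.6566
Node 0 (S = 55): V_0 = 1/1.05·[0.3077·0.0000 + 0.6923·16.6566] = 10.9824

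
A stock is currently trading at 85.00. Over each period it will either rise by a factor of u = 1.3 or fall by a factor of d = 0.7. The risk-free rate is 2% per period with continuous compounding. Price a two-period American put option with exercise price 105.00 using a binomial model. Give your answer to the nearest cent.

Risk-neutral probability p = (e^0.02 − 0.7)/(1.3 − 0.7) = 0.3202/0.6000 = 0.5337
Terminal stock prices: S_uu = 143.7, S_ud = 77.35, S_dd = 41.65
Terminal payoffs (K − S): max(-38.65, 0) = 0, max(27.65, 0) = 27.65, max(63.35, 0) = 63.35
Node u (S = 110.5): continuation = e^(−0.02)·[0.5337·0.0000 + 0.4663·27.6500] = 12.6387; exercise value = 0.0000 ≤ continuation, so V_u = 12.6387
Node d (S = 59.5): continuation = e^(−0.02)·[0.5337·27.6500 + 0.4663·63.3500] = 43.4209; exercise value = 45.5000 > continuation, so V_d = 45.5000 (exercise)
Node 0 (S = 85): continuation = e^(−0.02)·[0.5337·12.6387 + 0.4663·45.5000] = 27.4093; exercise value = 20.0000 ≤ continuation, so V_0 = 27.4093

27.41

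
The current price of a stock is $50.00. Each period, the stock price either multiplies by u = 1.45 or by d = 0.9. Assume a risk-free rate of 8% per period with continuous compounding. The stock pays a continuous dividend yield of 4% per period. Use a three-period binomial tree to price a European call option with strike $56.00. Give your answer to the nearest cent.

Per-period risk-free factor R = e^0.08 = 1.0833; dividend-adjusted growth = e^(0.08−0.04) = 1.0408.
Risk-neutral probability p = (1.0408 − 0.9)/(1.45 − 0.9) = 0.1408/0.5500 = 0.2560
Terminal stock prices: S_uuu = 152.4, S_uud = 94.61, S_udd = 58.73, S_ddd = 36.45
Terminal payoffs (S − K): max(96.43, 0) = 96.43, max(38.61, 0) = 38.61, max(2.725, 0) = 2.725, max(-19.55, 0) = 0
Node uu (S = 105.1): V_uu = e^(−0.08)·[0.2560·96.4313 + 0.7440·38.6125] = 49.3085
Node ud (S = 65.25): V_ud = e^(−0.08)·[0.2560·38.6125 + 0.7440·2.7250] = 10.9970
Node dd (S = 40.5): V_dd = e^(−0.08)·[0.2560·2.7250 + 0.7440·0.0000] = 0.6440
Node u (S = 72.5): V_u = e^(−0.08)·[0.2560·49.3085 + 0.7440·10.9970] = 19.2059
Node d (S = 45): V_d = e^(−0.08)·[0.2560·10.9970 + 0.7440·0.6440] = 3.0413
Node 0 (S = 50): V_0 = e^(−0.08)·[0.2560·19.2059 + 0.7440·3.0413] = 6.6277

$6.63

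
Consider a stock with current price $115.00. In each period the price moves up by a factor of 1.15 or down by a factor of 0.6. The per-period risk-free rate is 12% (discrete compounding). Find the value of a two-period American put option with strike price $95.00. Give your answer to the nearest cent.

$1.91

Risk-neutral probability p = (1 + 0.12 − 0.6)/(1.15 − 0.6) = 0.5200/0.5500 = 0.9455
Terminal stock prices: S_uu = 152.1, S_ud = 79.35, S_dd = 41.4
Terminal payoffs (K − S): max(-57.09, 0) = 0, max(15.65, 0) = 15.65, max(53.6, 0) = 53.6
Node u (S = 132.2): continuation = 1/1.12·[0.9455·0.0000 + 0.0545·15.6500] = 0.7622; exercise value = 0.0000 ≤ continuation, so V_u = 0.7622
Node d (S = 69): continuation = 1/1.12·[0.9455·15.6500 + 0.0545·53.6000] = 15.8214; exercise value = 26.0000 > continuation, so V_d = 26.0000 (exercise)
Node 0 (S = 115): continuation = 1/1.12·[0.9455·0.7622 + 0.0545·26.0000] = 1.9096; exercise value = 0.0000 ≤ continuation, so V_0 = 1.9096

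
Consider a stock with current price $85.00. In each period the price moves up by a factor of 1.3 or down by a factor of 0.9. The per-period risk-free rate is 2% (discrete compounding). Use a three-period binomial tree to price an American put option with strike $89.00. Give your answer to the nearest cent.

$9.49

Risk-neutral probability p = (1 + 0.02 − 0.9)/(1.3 − 0.9) = 0.1200/0.4000 = 0.3000
Terminal stock prices: S_uuu = 186.7, S_uud = 129.3, S_udd = 89.51, S_ddd = 61.97
Terminal payoffs (K − S): max(-97.75, 0) = 0, max(-40.28, 0) = 0, max(-0.505, 0) = 0, max(27.03, 0) = 27.03
Node uu (S = 143.7): continuation = 1/1.02·[0.3000·0.0000 + 0.7000·0.0000] = 0.0000; exercise value = 0.0000 ≤ continuation, so V_uu = 0.0000
Node ud (S = 99.45): continuation = 1/1.02·[0.3000·0.0000 + 0.7000·0.0000] = 0.0000; exercise value = 0.0000 ≤ continuation, so V_ud = 0.0000
Node dd (S = 68.85): continuation = 1/1.02·[0.3000·0.0000 + 0.7000·27.0350] = 18.5534; exercise value = 20.1500 > continuation, so V_dd = 20.1500 (exercise)
Node u (S = 110.5): continuation = 1/1.02·[0.3000·0.0000 + 0.7000·0.0000] = 0.0000; exercise value = 0.0000 ≤ continuation, so V_u = 0.0000
Node d (S = 76.5): continuation = 1/1.02·[0.3000·0.0000 + 0.7000·20.1500] = 13.8284; exercise value = 12.5000 ≤ continuation, so V_d = 13.8284
Node 0 (S = 85): continuation = 1/1.02·[0.3000·0.0000 + 0.7000·13.8284] = 9.4901; exercise value = 4.0000 ≤ continuation, so V_0 = 9.4901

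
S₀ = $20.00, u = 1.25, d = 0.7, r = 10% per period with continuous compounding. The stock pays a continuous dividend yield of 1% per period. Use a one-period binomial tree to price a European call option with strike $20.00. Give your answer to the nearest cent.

Per-period risk-free factor R = e^0.1 = 1.1052; dividend-adjusted growth = e^(0.1−0.01) = 1.0942.
Risk-neutral probability p = (1.0942 − 0.7)/(1.25 − 0.7) = 0.3942/0.5500 = 0.7167
Terminal stock prices: S_u = 25, S_d = 14
Terminal payoffs (S − K): max(5, 0) = 5, max(-6, 0) = 0
Node 0 (S = 20): V_0 = e^(−0.1)·[0.7167·5.0000 + 0.2833·0.0000] = 3.2424

$3.24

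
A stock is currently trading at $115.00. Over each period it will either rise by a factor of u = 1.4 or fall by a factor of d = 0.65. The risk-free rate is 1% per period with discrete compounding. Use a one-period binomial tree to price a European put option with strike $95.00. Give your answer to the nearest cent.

Risk-neutral probability p = (1 + 0.01 − 0.65)/(1.4 − 0.65) = 0.3600/0.7500 = 0.4800
Terminal stock prices: S_u = 161, S_d = 74.75
Terminal payoffs (K − S): max(-66, 0) = 0, max(20.25, 0) = 20.25
Node 0 (S = 115): V_0 = 1/1.01·[0.4800·0.0000 + 0.5200·20.2500] = 10.4257

$10.43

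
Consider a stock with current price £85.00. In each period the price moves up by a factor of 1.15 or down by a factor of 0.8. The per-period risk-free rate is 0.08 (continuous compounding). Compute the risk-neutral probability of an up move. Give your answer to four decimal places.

p = 0.8094

Risk-neutral probability p = (e^0.08 − 0.8)/(1.15 − 0.8) = 0.2833/0.3500 = 0.8094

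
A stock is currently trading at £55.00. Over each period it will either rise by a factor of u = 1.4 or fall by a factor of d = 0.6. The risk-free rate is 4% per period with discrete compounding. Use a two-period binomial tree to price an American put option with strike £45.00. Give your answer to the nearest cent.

Risk-neutral probability p = (1 + 0.04 − 0.6)/(1.4 − 0.6) = 0.4400/0.8000 = 0.5500
Terminal stock prices: S_uu = 107.8, S_ud = 46.2, S_dd = 19.8
Terminal payoffs (K − S): max(-62.8, 0) = 0, max(-1.2, 0) = 0, max(25.2, 0) = 25.2
Node u (S = 77): continuation = 1/1.04·[0.5500·0.0000 + 0.4500·0.0000] = 0.0000; exercise value = 0.0000 ≤ continuation, so V_u = 0.0000
Node d (S = 33): continuation = 1/1.04·[0.5500·0.0000 + 0.4500·25.2000] = 10.9038; exercise value = 12.0000 > continuation, so V_d = 12.0000 (exercise)
Node 0 (S = 55): continuation = 1/1.04·[0.5500·0.0000 + 0.4500·12.0000] = 5.1923; exercise value = 0.0000 ≤ continuation, so V_0 = 5.1923

£5.19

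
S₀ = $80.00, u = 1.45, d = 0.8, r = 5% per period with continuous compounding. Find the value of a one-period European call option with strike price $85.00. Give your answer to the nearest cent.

Risk-neutral probability p = (e^0.05 − 0.8)/(1.45 − 0.8) = 0.2513/0.6500 = 0.3866
Terminal stock prices: S_u = 116, S_d = 64
Terminal payoffs (S − K): max(31, 0) = 31, max(-21, 0) = 0
Node 0 (S = 80): V_0 = e^(−0.05)·[0.3866·31.0000 + 0.6134·0.0000] = 11.3992

$11.40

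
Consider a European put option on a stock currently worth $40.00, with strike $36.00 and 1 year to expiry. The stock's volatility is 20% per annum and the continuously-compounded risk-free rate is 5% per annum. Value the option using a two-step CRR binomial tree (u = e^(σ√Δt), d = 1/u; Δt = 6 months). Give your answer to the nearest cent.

$1.11

CRR parameters: u = e^(σ√Δt) = e^(0.2·√0.5) = 1.1519, d = 1/u = 0.8681
Per-period rate: rΔt = 0.05·0.5 = 0.025, so R = e^0.025 = 1.0253
Risk-neutral probability p = (e^0.025 − 0.8681)/(1.1519 − 0.8681) = 0.1572/0.2838 = 0.5539
Terminal stock prices: S_uu = 53.08, S_ud = 40, S_dd = 30.15
Terminal payoffs (K − S): max(-17.08, 0) = 0, max(-4, 0) = 0, max(5.854, 0) = 5.854
Node u (S = 46.08): V_u = e^(−0.025)·[0.5539·0.0000 + 0.4461·0.0000] = 0.0000
Node d (S = 34.72): V_d = e^(−0.025)·[0.5539·0.0000 + 0.4461·5.8545] = 2.5471
Node 0 (S = 40): V_0 = e^(−0.025)·[0.5539·0.0000 + 0.4461·2.5471] = 1.1082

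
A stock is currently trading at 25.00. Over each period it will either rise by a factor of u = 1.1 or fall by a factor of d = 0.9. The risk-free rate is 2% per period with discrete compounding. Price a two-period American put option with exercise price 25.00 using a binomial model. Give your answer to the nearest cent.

Risk-neutral probability p = (1 + 0.02 − 0.9)/(1.1 − 0.9) = 0.1200/0.2000 = 0.6000
Terminal stock prices: S_uu = 30.25, S_ud = 24.75, S_dd = 20.25
Terminal payoffs (K − S): max(-5.25, 0) = 0, max(0.25, 0) = 0.25, max(4.75, 0) = 4.75
Node u (S = 27.5): continuation = 1/1.02·[0.6000·0.0000 + 0.4000·0.2500] = 0.0980; exercise value = 0.0000 ≤ continuation, so V_u = 0.0980
Node d (S = 22.5): continuation = 1/1.02·[0.6000·0.2500 + 0.4000·4.7500] = 2.0098; exercise value = 2.5000 > continuation, so V_d = 2.5000 (exercise)
Node 0 (S = 25): continuation = 1/1.02·[0.6000·0.0980 + 0.4000·2.5000] = 1.0381; exercise value = 0.0000 ≤ continuation, so V_0 = 1.0381

1.04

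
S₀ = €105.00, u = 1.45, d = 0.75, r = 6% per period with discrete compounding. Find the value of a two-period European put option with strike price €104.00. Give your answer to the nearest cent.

Risk-neutral probability p = (1 + 0.06 − 0.75)/(1.45 − 0.75) = 0.3100/0.7000 = 0.4429
Terminal stock prices: S_uu = 220.8, S_ud = 114.2, S_dd = 59.06
Terminal payoffs (K − S): max(-116.8, 0) = 0, max(-10.19, 0) = 0, max(44.94, 0) = 44.94
Node u (S = 152.2): V_u = 1/1.06·[0.4429·0.0000 + 0.5571·0.0000] = 0.0000
Node d (S = 78.75): V_d = 1/1.06·[0.4429·0.0000 + 0.5571·44.9375] = 23.6194
Node 0 (S = 105): V_0 = 1/1.06·[0.4429·0.0000 + 0.5571·23.6194] = 12.4145

€12.41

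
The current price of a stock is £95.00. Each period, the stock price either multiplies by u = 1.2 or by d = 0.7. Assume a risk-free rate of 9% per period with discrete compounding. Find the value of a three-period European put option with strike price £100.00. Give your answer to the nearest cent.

£5.73

Risk-neutral probability p = (1 + 0.09 − 0.7)/(1.2 − 0.7) = 0.3900/0.5000 = 0.7800
Terminal stock prices: S_uuu = 164.2, S_uud = 95.76, S_udd = 55.86, S_ddd = 32.58
Terminal payoffs (K − S): max(-64.16, 0) = 0, max(4.24, 0) = 4.24, max(44.14, 0) = 44.14, max(67.42, 0) = 67.42
Node uu (S = 136.8): V_uu = 1/1.09·[0.7800·0.0000 + 0.2200·4.2400] = 0.8558
Node ud (S = 79.8): V_ud = 1/1.09·[0.7800·4.2400 + 0.2200·44.1400] = 11.9431
Node dd (S = 46.55): V_dd = 1/1.09·[0.7800·44.1400 + 0.2200·67.4150] = 45.1931
Node u (S = 114): V_u = 1/1.09·[0.7800·0.8558 + 0.2200·11.9431] = 3.0229
Node d (S = 66.5): V_d = 1/1.09·[0.7800·11.9431 + 0.2200·45.1931] = 17.6680
Node 0 (S = 95): V_0 = 1/1.09·[0.7800·3.0229 + 0.2200·17.6680] = 5.7292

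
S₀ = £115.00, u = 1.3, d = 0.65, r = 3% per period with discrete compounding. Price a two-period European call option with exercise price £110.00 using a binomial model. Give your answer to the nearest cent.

Risk-neutral probability p = (1 + 0.03 − 0.65)/(1.3 − 0.65) = 0.3800/0.6500 = 0.5846
Terminal stock prices: S_uu = 194.4, S_ud = 97.17, S_dd = 48.59
Terminal payoffs (S − K): max(84.35, 0) = 84.35, max(-12.83, 0) = 0, max(-61.41, 0) = 0
Node u (S = 149.5): V_u = 1/1.03·[0.5846·84.3500 + 0.4154·0.0000] = 47.8760
Node d (S = 74.75): V_d = 1/1.03·[0.5846·0.0000 + 0.4154·0.0000] = 0.0000
Node 0 (S = 115): V_0 = 1/1.03·[0.5846·47.8760 + 0.4154·0.0000] = 27.1738

£27.17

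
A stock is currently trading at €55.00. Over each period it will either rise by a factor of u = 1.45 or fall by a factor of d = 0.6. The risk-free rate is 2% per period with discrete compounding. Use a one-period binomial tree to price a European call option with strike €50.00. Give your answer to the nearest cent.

€14.41

Risk-neutral probability p = (1 + 0.02 − 0.6)/(1.45 − 0.6) = 0.4200/0.8500 = 0.4941
Terminal stock prices: S_u = 79.75, S_d = 33
Terminal payoffs (S − K): max(29.75, 0) = 29.75, max(-17, 0) = 0
Node 0 (S = 55): V_0 = 1/1.02·[0.4941·29.7500 + 0.5059·0.0000] = 14.4118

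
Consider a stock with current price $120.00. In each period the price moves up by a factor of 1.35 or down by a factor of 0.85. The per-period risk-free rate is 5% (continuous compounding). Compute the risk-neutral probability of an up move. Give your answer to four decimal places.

Risk-neutral probability p = (e^0.05 − 0.85)/(1.35 − 0.85) = 0.2013/0.5000 = 0.4025

p = 0.4025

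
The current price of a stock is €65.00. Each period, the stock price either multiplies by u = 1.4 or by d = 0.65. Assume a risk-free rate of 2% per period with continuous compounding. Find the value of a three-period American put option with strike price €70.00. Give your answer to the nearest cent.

Risk-neutral probability p = (e^0.02 − 0.65)/(1.4 − 0.65) = 0.3702/0.7500 = 0.4936
Terminal stock prices: S_uuu = 178.4, S_uud = 82.81, S_udd = 38.45, S_ddd = 17.85
Terminal payoffs (K − S): max(-108.4, 0) = 0, max(-12.81, 0) = 0, max(31.55, 0) = 31.55, max(52.15, 0) = 52.15
Node uu (S = 127.4): continuation = e^(−0.02)·[0.4936·0.0000 + 0.5064·0.0000] = 0.0000; exercise value = 0.0000 ≤ continuation, so V_uu = 0.0000
Node ud (S = 59.15): continuation = e^(−0.02)·[0.4936·0.0000 + 0.5064·31.5525] = 15.6617; exercise value = 10.8500 ≤ continuation, so V_ud = 15.6617
Node dd (S = 27.46): continuation = e^(−0.02)·[0.4936·31.5525 + 0.5064·52.1494] = 41.1514; exercise value = 42.5375 > continuation, so V_dd = 42.5375 (exercise)
Node u (S = 91): continuation = e^(−0.02)·[0.4936·0.0000 + 0.5064·15.6617] = 7.7740; exercise value = 0.0000 ≤ continuation, so V_u = 7.7740
Node d (S = 42.25): continuation = e^(−0.02)·[0.4936·15.6617 + 0.5064·42.5375] = 28.6920; exercise value = 27.7500 ≤ continuation, so V_d = 28.6920
Node 0 (S = 65): continuation = e^(−0.02)·[0.4936·7.7740 + 0.5064·28.6920] = 18.0031; exercise value = 5.0000 ≤ continuation, so V_0 = 18.0031

€18.00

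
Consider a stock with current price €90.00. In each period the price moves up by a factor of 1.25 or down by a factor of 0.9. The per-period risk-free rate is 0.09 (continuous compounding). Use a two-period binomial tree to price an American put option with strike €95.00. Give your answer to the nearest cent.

€5.70

Risk-neutral probability p = (e^0.09 − 0.9)/(1.25 − 0.9) = 0.1942/0.3500 = 0.5548
Terminal stock prices: S_uu = 140.6, S_ud = 101.2, S_dd = 72.9
Terminal payoffs (K − S): max(-45.62, 0) = 0, max(-6.25, 0) = 0, max(22.1, 0) = 22.1
Node u (S = 112.5): continuation = e^(−0.09)·[0.5548·0.0000 + 0.4452·0.0000] = 0.0000; exercise value = 0.0000 ≤ continuation, so V_u = 0.0000
Node d (S = 81): continuation = e^(−0.09)·[0.5548·0.0000 + 0.4452·22.1000] = 8.9924; exercise value = 14.0000 > continuation, so V_d = 14.0000 (exercise)
Node 0 (S = 90): continuation = e^(−0.09)·[0.5548·0.0000 + 0.4452·14.0000] = 5.6966; exercise value = 5.0000 ≤ continuation, so V_0 = 5.6966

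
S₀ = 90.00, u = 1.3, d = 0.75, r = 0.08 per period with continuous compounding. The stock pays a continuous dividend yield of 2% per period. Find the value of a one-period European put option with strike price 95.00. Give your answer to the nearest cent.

10.99

Per-period risk-free factor R = e^0.08 = 1.0833; dividend-adjusted growth = e^(0.08−0.02) = 1.0618.
Risk-neutral probability p = (1.0618 − 0.75)/(1.3 − 0.75) = 0.3118/0.5500 = 0.5670
Terminal stock prices: S_u = 117, S_d = 67.5
Terminal payoffs (K − S): max(-22, 0) = 0, max(27.5, 0) = 27.5
Node 0 (S = 90): V_0 = e^(−0.08)·[0.5670·0.0000 + 0.4330·27.5000] = 10.9926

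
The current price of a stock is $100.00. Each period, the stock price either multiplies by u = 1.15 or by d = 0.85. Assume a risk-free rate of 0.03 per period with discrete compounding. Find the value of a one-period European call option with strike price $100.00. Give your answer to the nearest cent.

$8.74

Risk-neutral probability p = (1 + 0.03 − 0.85)/(1.15 − 0.85) = 0.1800/0.3000 = 0.6000
Terminal stock prices: S_u = 115, S_d = 85
Terminal payoffs (S − K): max(15, 0) = 15, max(-15, 0) = 0
Node 0 (S = 100): V_0 = 1/1.03·[0.6000·15.0000 + 0.4000·0.0000] = 8.7379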